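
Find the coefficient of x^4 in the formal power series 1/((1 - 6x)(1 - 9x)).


By partial fractions or Cauchy convolution:
The coefficient equals sum_{k=0}^{4} 6^k * 9^(4-k).
= 17091

17091


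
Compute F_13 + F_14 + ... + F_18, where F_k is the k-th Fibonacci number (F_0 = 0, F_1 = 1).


Use the identity sum_{k=0}^{N} F_k = F_{N+2} - 1 (which follows from F_{k+2} - F_{k+1} = F_k). Then
sum_{k=13}^{18} F_k = (F_{20} - 1) - (F_{14} - 1) = F_{20} - F_{14}.
Computing: F_{20} = 6765, F_{14} = 377, so
Sum = 6765 - 377 = 6388.

6388


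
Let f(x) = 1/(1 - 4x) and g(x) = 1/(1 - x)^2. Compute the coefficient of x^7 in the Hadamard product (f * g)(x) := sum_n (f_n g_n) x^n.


f has coefficients f_k = 4^k. For g = 1/(1 - x)^2 the coefficient is g_k = C(k + 1, 1) = k + 1. The Hadamard coefficient is (f * g)_k = 4^k * (k + 1).
For k = 7: 4^7 * 8 = 16384 * 8 = 131072.

131072


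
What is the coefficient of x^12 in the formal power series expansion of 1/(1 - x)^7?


The expansion 1/(1 - x)^r = sum_{k>=0} C(k + r - 1, r - 1) x^k follows from the multiset / negative-binomial theorem (or from repeated differentiation of the geometric series).
For r = 7 and k = 12:
C(18, 6) = 6402373705728000 / (720 * 479001600) = 18564.

18564


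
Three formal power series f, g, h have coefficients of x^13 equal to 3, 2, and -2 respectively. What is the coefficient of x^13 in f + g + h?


Series addition is componentwise:
3 + 2 + -2
= 3

3


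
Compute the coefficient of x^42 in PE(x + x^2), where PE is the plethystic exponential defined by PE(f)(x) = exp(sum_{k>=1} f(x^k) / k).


With f(x) = x + x^2, the exponent is sum_{k>=1} (x^k + x^(2k)) / k = -ln(1 - x) - ln(1 - x^2). Exponentiating:
PE(x + x^2) = 1 / ((1 - x)(1 - x^2)).
This is the generating function for partitions of n into parts of size 1 or 2. The number of 2's can be any j in 0..21, and the rest are 1's, so
[x^42] = floor(42/2) + 1 = 22.

22


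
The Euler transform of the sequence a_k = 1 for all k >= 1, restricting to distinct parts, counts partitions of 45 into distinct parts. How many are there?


Partitions of 45 into distinct parts can be computed via generating function.
Product (1+x)(1+x^2)(1+x^3)...
The coefficient of x^45 = 2048

2048


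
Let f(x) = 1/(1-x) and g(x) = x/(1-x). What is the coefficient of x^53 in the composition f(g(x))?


First simplify the composition: f(g(x)) = 1/(1 - x/(1-x)) = (1-x)/((1-x) - x) = (1-x)/(1-2x).
Now extract the coefficient. Write (1-x)/(1-2x) = 1/(1-2x) - x/(1-2x).
The coefficient of x^n in 1/(1-2x) is 2^n, and in x/(1-2x) is 2^(n-1) (for n >= 1).
So the coefficient of x^53 is 2^53 - 2^52 = 9007199254740992 - 4503599627370496 = 4503599627370496.

4503599627370496


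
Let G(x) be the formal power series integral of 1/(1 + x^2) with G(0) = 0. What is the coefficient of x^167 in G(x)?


1/(1 + x^2) = sum_{j>=0} (-1)^j x^(2j). Integrating termwise with G(0) = 0:
G(x) = sum_{j>=0} (-1)^j x^(2j+1) / (2j+1) = arctan(x).
Only odd powers are nonzero. For x^167 write 167 = 2*83 + 1, giving
(-1)^83 / 167 = -1/167 = -1/167.

-1/167


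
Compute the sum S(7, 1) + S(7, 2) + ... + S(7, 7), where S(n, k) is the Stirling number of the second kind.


By definition, S(n, k) counts partitions of an n-set into exactly k nonempty blocks.
Computing row n = 7 for k = 1..7:
S(7, k): 1, 63, 301, 350, 140, 21, 1
Sum = 877. (This equals Bell_7 since the sum runs over all k.)

877


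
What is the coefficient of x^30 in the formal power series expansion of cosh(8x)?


The Maclaurin series is cosh(t) = sum_{m>=0} t^(2m) / (2m)!, so substituting t = 8x, only even powers of x are nonzero, with coefficient of x^(2m) equal to 8^(2m) / (2m)!.
For x^30 the coefficient is 8^30/30! = 1237940039285380274899124224/265252859812191058636308480000000 = 18446744073709551616/3952575621190533915703125.

18446744073709551616/3952575621190533915703125


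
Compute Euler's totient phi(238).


phi(n) counts integers in [1, n] coprime to n. Using the multiplicative formula phi(n) = n * prod_{p | n} (1 - 1/p):
238 = 2 * 7 * 17, so
phi(238) = 238 * (1 - 1/2) * (1 - 1/7) * (1 - 1/17) = 96.

96


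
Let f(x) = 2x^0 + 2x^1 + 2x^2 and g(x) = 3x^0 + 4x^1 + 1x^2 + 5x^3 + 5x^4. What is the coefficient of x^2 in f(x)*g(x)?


Cauchy product at x^2:
2*1 + 2*4 + 2*3
= 16

16


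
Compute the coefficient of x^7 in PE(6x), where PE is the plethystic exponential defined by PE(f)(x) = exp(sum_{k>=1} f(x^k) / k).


With f(x) = 6x, the exponent is sum_{k>=1} 6 x^k / k = 6 * (-ln(1 - x)). Exponentiating:
PE(6x) = exp(-6 ln(1 - x)) = 1/(1 - x)^6.
By the negative binomial expansion, [x^n] 1/(1 - x)^6 = C(n + 5, 5).
For n = 7: C(12, 5) = 792.

792


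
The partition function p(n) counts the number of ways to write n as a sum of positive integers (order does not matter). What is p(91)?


Using the generating function prod_{k>=1} 1/(1-x^k), we compute p(91).
By dynamic programming over parts 1 through 91:
p(91) = 64112359

64112359


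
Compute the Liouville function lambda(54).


The Liouville function is lambda(k) = (-1)^Omega(k), where Omega(k) counts the prime factors of k with multiplicity.
Factoring: 54 = 2 * 3 * 3 * 3, so Omega(54) = 4.
lambda(54) = (-1)^4 = 1.

1


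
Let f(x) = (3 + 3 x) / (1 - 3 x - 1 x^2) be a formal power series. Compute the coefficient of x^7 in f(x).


Write f(x) = sum_{k>=0} a_k x^k. Multiplying both sides by 1 - 3 x - 1 x^2 gives
(1 - 3 x - 1 x^2) sum_{k>=0} a_k x^k = 3 + 3 x.
Matching coefficients:
 x^0: a_0 = 3
 x^1: a_1 - 3 a_0 = 3  =>  a_1 = 3*3 + 3 = 12
 x^k (k >= 2): a_k = 3 a_{k-1} + 1 a_{k-2}.
Iterating: a_2 = 39, a_3 = 129, a_4 = 426, a_5 = 1407, a_6 = 4647, a_7 = 15348.
So the coefficient of x^7 is 15348.

15348


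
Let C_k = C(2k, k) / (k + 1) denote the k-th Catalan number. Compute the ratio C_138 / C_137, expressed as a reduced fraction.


Using C_k = (2k)! / (k! (k+1)!), the ratio C_{k+1}/C_k simplifies to
C_{k+1}/C_k = [(2k+2)! / ((k+1)! (k+2)!)] * [k! (k+1)! / (2k)!]
 = (2k+2)(2k+1) / ((k+1)(k+2)) = 2(2k+1) / (k+2).
For k = 137: 2(2*137 + 1) / (137 + 2) = 550/139 = 550/139.

550/139


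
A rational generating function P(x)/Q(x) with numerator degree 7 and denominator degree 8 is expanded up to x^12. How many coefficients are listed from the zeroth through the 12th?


Expanding up to x^12 gives the coefficients for x^0, x^1, ..., x^12.
That is 12 + 1 = 13 coefficients in total.

13


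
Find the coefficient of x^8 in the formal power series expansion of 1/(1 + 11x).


Write 1/(1 + c x) = 1/(1 - (-c) x) and apply the geometric-series identity
1/(1 - y) = sum_{k>=0} y^k to get 1/(1 + c x) = sum_{k>=0} (-c)^k x^k.
So the coefficient of x^k is (-c)^k = (-1)^k * c^k.
Here c = 11 and k = 8:
(-11)^8 = 1 * 214358881 = 214358881

214358881


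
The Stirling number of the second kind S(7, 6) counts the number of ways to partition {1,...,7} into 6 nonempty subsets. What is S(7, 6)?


Using the explicit formula S(n,k) = (1/k!) sum_{j=0}^{k} (-1)^(k-j) C(k,j) j^n:
S(7, 6) = 21
Equivalently, S(n,k) is n! times the coefficient of x^n in the EGF (e^x - 1)^k / k!.

21


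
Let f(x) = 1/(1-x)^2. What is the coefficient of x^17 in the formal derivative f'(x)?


Differentiate: d/dx [ 1/(1-x)^r ] = r / (1-x)^(r+1).
Here r = 2, so f'(x) = 2 / (1-x)^3.
The expansion of 1/(1-x)^(r+1) has coefficient of x^n equal to C(n+r, r).
So the coefficient of x^17 in f'(x) is
2 * C(19, 2) = 2 * 171 = 342

342


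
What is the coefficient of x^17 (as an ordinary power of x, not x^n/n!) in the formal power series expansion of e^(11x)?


The exponential series is e^y = sum_{k>=0} y^k / k!. Substituting y = 11x gives
e^(11x) = sum_{k>=0} 11^k x^k / k!.
So the coefficient of x^n is a^n/n! with a = 11, n = 17:
11^17 / 17! = 505447028499293771/355687428096000 = 45949729863572161/32335220736000

45949729863572161/32335220736000


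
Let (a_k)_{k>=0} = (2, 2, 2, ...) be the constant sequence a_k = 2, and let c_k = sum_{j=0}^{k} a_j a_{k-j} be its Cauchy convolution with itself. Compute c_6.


Since a_j = 2 for all j >= 0, the convolution sum becomes
c_k = sum_{j=0}^{k} 2 * 2 = 4 * (k + 1).
Equivalently, the generating function of (a_k) is 2/(1 - x) and its square is 4/(1 - x)^2 = sum_{k>=0} 4(k + 1) x^k.
For k = 6: 4 * 7 = 28.

28


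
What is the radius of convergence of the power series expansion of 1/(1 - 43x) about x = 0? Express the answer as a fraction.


Expanding 1/(1 - 43x) = sum_{k>=0} 43^k x^k, the series converges when |43x| < 1, i.e., |x| < 1/43.
So the radius of convergence is 1/43 = 1/43.

1/43


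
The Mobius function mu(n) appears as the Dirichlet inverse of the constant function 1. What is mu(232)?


232 has a squared prime factor, so mu(232) = 0.
Factorization reveals a repeated prime.

0


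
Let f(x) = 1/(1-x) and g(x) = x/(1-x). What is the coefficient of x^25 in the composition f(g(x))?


First simplify the composition: f(g(x)) = 1/(1 - x/(1-x)) = (1-x)/((1-x) - x) = (1-x)/(1-2x).
Now extract the coefficient. Write (1-x)/(1-2x) = 1/(1-2x) - x/(1-2x).
The coefficient of x^n in 1/(1-2x) is 2^n, and in x/(1-2x) is 2^(n-1) (for n >= 1).
So the coefficient of x^25 is 2^25 - 2^24 = 33554432 - 16777216 = 16777216.

16777216


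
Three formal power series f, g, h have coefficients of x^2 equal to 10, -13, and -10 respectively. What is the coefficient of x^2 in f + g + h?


Series addition is componentwise:
10 + -13 + -10
= -13

-13


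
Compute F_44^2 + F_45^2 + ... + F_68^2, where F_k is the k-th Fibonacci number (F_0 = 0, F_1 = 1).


There is a standard identity sum_{k=0}^{N} F_k^2 = F_N * F_{N+1} (proved inductively from the telescoping relation F_k^2 = F_k F_{k+1} - F_{k-1} F_k). Then
sum_{k=44}^{68} F_k^2 = F_68 F_69 - F_43 F_44.
Computing: F_68 = 72723460248141, F_69 = 117669030460994, F_43 = 433494437, F_44 = 701408733.
Sum = 72723460248141 * 117669030460994 - 433494437 * 701408733 = 8557299058863332823042793833.

8557299058863332823042793833


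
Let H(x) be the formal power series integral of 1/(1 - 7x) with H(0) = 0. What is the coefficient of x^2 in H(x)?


1/(1 - 7x) = sum_{k>=0} 7^k x^k. Integrating termwise with H(0) = 0:
H(x) = sum_{k>=0} 7^k x^(k+1) / (k+1) = sum_{m>=1} 7^(m-1) x^m / m.
For m = 2: 7^1/2 = 7/2 = 7/2.

7/2


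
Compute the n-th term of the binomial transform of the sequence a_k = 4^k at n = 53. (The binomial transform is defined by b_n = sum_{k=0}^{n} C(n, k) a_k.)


With a_k = 4^k, b_n = sum_{k=0}^{n} C(n, k) 4^k = (1 + 4)^n by the binomial theorem.
For n = 53: (1 + 4)^53 = 5^53 = 11102230246251565404236316680908203125.

11102230246251565404236316680908203125


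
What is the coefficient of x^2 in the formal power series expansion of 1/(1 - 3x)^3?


The general identity 1/(1 - c x)^r = sum_{k>=0} c^k C(k + r - 1, r - 1) x^k follows by substituting y = c x into 1/(1 - y)^r = sum_{k>=0} C(k + r - 1, r - 1) y^k.
For c = 3, r = 3, k = 2:
3^2 * C(4, 2) = 9 * 6 = 54.

54


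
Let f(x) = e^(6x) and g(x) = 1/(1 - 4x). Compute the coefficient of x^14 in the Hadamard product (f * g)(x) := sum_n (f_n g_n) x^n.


Expanding: f_k = 6^k/k! (from e^(6x)) and g_k = 4^k (from 1/(1 - 4x)). So the Hadamard coefficient (f * g)_k = 6^k 4^k / k! = (24)^k / k!.
For k = 14: 24^14/14! = 21035720123168587776/87178291200 = 42268920643584/175175.

42268920643584/175175


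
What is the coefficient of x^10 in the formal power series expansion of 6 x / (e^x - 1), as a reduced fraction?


The exponential generating function for Bernoulli numbers is
x / (e^x - 1) = sum_{k>=0} B_k x^k / k!.
So the coefficient of x^10 in 6 x / (e^x - 1) is 6 B_10 / 10!.
Computing: B_10 = 5/66, 10! = 3628800, giving
6 * 5/66 / 3628800 = 1/7983360.

1/7983360


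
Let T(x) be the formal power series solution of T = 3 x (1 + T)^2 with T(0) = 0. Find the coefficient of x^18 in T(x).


Apply the Lagrange inversion formula: if T = 3 x * phi(T) with phi(t) = (1 + t)^2, then [x^n] T = 3^n * (1/n) [t^(n-1)] phi(t)^n = 3^n * (1/n) [t^(n-1)] (1 + t)^(2n) = 3^n * (1/n) C(2n, n-1).
Using the identity C(2n, n-1) = C(2n, n) * n / (n+1), the unscaled factor equals C(2n, n) / (n+1) = C_n, the n-th Catalan number.
For n = 18: C_18 = C(36, 18) / 19 = 9075135300/19 = 477638700.
With the 3^18 = 387420489 factor, the coefficient is 387420489 * 477638700 = 185047018719324300.

185047018719324300


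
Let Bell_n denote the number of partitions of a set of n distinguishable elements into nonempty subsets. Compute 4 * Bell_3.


Bell_3 can be computed from the Bell triangle or from Dobinski's identity Bell_n = (1/e) * sum_{k>=0} k^n / k!.
Computing Bell_3 = 5.
Then 4 * 5 = 20.

20


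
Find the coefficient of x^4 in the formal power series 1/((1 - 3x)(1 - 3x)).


By partial fractions or Cauchy convolution:
The coefficient equals sum_{k=0}^{4} 3^k * 3^(4-k).
= 405

405


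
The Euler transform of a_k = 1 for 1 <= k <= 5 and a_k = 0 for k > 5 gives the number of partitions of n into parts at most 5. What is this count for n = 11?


Partitions of 11 into parts at most 5:
Using generating function (1-x)^(-1)(1-x^2)^(-1)...(1-x^5)^(-1),
the coefficient of x^11 = 37

37


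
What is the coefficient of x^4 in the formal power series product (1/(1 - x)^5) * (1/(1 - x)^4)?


Combine the factors: (1/(1 - x)^5) * (1/(1 - x)^4) = 1/(1 - x)^9.
Then use 1/(1 - x)^r = sum_{k>=0} C(k + r - 1, r - 1) x^k with r = 9 and k = 4:
C(12, 8) = 495.

495


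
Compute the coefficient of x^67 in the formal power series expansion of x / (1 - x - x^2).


Let f(x) = sum_{k>=0} a_k x^k. Multiplying f(x) * (1 - x - x^2) = x and matching coefficients gives a_0 = 0, a_1 = 1, and a_k = a_{k-1} + a_{k-2} for k >= 2. These are the Fibonacci numbers F_k.
Iterating from F_0 = 0, F_1 = 1:
F_0=0, F_1=1, F_2=1, F_3=2, F_4=3, F_5=5, F_6=8, F_7=13, F_8=21, F_9=34, ...
F_67 = 44945570212853.

44945570212853


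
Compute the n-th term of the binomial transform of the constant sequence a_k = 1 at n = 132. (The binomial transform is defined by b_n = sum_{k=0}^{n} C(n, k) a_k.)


With a_k = 1 for all k, b_n = sum_{k=0}^{n} C(n, k) = 2^n by the binomial theorem.
For n = 132: 2^132 = 5444517870735015415413993718908291383296.

5444517870735015415413993718908291383296


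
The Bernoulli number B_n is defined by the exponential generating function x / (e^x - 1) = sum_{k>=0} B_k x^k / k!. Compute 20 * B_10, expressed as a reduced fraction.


Bernoulli numbers can also be computed recursively via B_0 = 1 and sum_{j=0}^{m} C(m+1, j) B_j = 0 for m >= 1. Odd-index Bernoulli numbers vanish for k >= 3.
Computing B_10 = 5/66, so 20 * B_10 = 20 * 5/66 = 50/33.

50/33


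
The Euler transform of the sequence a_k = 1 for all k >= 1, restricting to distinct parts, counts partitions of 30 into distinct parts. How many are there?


Partitions of 30 into distinct parts can be computed via generating function.
Product (1+x)(1+x^2)(1+x^3)...
The coefficient of x^30 = 296

296


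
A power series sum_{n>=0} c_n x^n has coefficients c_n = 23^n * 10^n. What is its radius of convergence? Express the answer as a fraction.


By the root test (Cauchy-Hadamard), the radius is R = 1 / limsup_n |c_n|^(1/n).
Here |c_n|^(1/n) = (23^n * 10^n)^(1/n) = 23 * 10 = 230 for all n.
So R = 1/230 = 1/230.

1/230


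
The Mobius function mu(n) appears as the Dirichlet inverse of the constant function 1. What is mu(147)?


147 has a squared prime factor, so mu(147) = 0.
Factorization reveals a repeated prime.

0


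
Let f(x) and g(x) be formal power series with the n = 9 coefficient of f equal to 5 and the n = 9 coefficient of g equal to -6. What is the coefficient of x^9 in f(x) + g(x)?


Addition of formal power series is termwise.
The coefficient of x^9 in f + g = 5 + -6
= -1

-1


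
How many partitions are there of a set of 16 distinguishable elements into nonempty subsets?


Bell_16 can be computed from the Bell triangle or from Dobinski's identity Bell_n = (1/e) * sum_{k>=0} k^n / k!.
Computing Bell_16 = 10480142147.

10480142147


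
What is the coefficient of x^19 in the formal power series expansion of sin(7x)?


The Maclaurin series is sin(t) = sum_{k>=0} (-1)^k t^(2k+1) / (2k+1)!, so substituting t = 7x, only odd powers of x are nonzero, with coefficient of x^(2k+1) equal to (-1)^k 7^(2k+1) / (2k+1)!.
Write 19 = 2*9 + 1, giving the coefficient (-1)^9 * 7^19 / 19! = -11398895185373143/121645100408832000 = -232630513987207/2482553069568000.

-232630513987207/2482553069568000


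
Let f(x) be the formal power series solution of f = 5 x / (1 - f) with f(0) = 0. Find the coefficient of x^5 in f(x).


Apply Lagrange inversion: f = 5 x * phi(f) with phi(t) = 1/(1 - t), so
[x^n] f = 5^n * (1/n) [t^(n-1)] phi(t)^n = 5^n * (1/n) [t^(n-1)] (1 - t)^(-n) = 5^n * (1/n) C(2n - 2, n - 1) = 5^n * C_{n-1}.
For n = 5: C_4 = C(8, 4) / 5 = 70/5 = 14.
With the 5^5 = 3125 factor, the coefficient is 3125 * 14 = 43750.

43750


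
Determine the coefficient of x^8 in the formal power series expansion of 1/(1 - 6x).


The geometric series identity gives 1/(1 - c x) = sum_{k>=0} c^k x^k, so the coefficient of x^k is c^k.
Here c = 6 and k = 8.
Computing: 6^8 = 1679616

1679616


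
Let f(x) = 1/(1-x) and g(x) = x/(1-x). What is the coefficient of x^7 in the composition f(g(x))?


First simplify the composition: f(g(x)) = 1/(1 - x/(1-x)) = (1-x)/((1-x) - x) = (1-x)/(1-2x).
Now extract the coefficient. Write (1-x)/(1-2x) = 1/(1-2x) - x/(1-2x).
The coefficient of x^n in 1/(1-2x) is 2^n, and in x/(1-2x) is 2^(n-1) (for n >= 1).
So the coefficient of x^7 is 2^7 - 2^6 = 128 - 64 = 64.

64


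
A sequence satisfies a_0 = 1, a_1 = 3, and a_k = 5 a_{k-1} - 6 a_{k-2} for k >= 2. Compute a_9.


The characteristic equation is t^2 - 5 t + 6 = 0, with roots r_1 = 3 and r_2 = 2 (so c_1 = r_1 + r_2, c_2 = -r_1 r_2 as required).
One can use the closed form a_n = A r_1^n + B r_2^n, but direct iteration is more reliable:
a_0 = 1, a_1 = 3, a_2 = 9, a_3 = 27, a_4 = 81, a_5 = 243, a_6 = 729, a_7 = 2187, a_8 = 6561, a_9 = 19683.
So a_9 = 19683.

19683


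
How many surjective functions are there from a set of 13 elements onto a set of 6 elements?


By inclusion-exclusion on which target elements are missed, the number of surjections from an n-set onto a k-set is
surj(n, k) = sum_{j=0}^{k} (-1)^j C(k, j) (k - j)^n.
Equivalently surj(n, k) = k! * S(n, k), where S(n, k) is the Stirling number of the second kind.
For n = 13, k = 6:
S(13, 6) = 9321312, so
surj = 6! * 9321312 = 720 * 9321312 = 6711344640.

6711344640


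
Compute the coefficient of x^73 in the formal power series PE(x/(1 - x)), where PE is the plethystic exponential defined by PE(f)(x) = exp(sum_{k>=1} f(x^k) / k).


For f(x) = x/(1 - x) we have
sum_{k>=1} f(x^k) / k = sum_{k>=1} (1/k) * x^k / (1 - x^k) = sum_{k, m >= 1} x^(k m) / k,
which after exponentiating simplifies to
PE(x/(1 - x)) = prod_{k>=1} 1 / (1 - x^k).
This is the generating function for the partition function p(n), so the coefficient of x^73 is p(73).
Computing p(73) by dynamic programming over parts 1, 2, ..., 73: p(73) = 6185689.

6185689


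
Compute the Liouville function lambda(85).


The Liouville function is lambda(k) = (-1)^Omega(k), where Omega(k) counts the prime factors of k with multiplicity.
Factoring: 85 = 5 * 17, so Omega(85) = 2.
lambda(85) = (-1)^2 = 1.

1


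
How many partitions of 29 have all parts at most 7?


Using the generating function (1-x)^(-1)(1-x^2)^(-1)...(1-x^7)^(-1),
the coefficient of x^29 counts these restricted partitions.
Result = 1579

1579


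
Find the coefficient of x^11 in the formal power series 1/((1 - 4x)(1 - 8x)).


By partial fractions or Cauchy convolution:
The coefficient equals sum_{k=0}^{11} 4^k * 8^(11-k).
= 17175674880

17175674880


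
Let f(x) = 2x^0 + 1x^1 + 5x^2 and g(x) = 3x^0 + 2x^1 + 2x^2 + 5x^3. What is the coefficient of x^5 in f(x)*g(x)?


Cauchy product at x^5:
5*5
= 25

25


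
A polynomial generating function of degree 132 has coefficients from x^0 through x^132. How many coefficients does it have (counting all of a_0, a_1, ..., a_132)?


A polynomial of degree 132 takes the form a_0 + a_1 x + ... + a_132 x^132.
The number of coefficients is 132 + 1 = 133.

133


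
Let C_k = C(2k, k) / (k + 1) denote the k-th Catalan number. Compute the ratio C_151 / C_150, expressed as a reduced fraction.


Using C_k = (2k)! / (k! (k+1)!), the ratio C_{k+1}/C_k simplifies to
C_{k+1}/C_k = [(2k+2)! / ((k+1)! (k+2)!)] * [k! (k+1)! / (2k)!]
 = (2k+2)(2k+1) / ((k+1)(k+2)) = 2(2k+1) / (k+2).
For k = 150: 2(2*150 + 1) / (150 + 2) = 602/152 = 301/76.

301/76


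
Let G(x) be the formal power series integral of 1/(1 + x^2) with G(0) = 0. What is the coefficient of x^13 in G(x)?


1/(1 + x^2) = sum_{j>=0} (-1)^j x^(2j). Integrating termwise with G(0) = 0:
G(x) = sum_{j>=0} (-1)^j x^(2j+1) / (2j+1) = arctan(x).
Only odd powers are nonzero. For x^13 write 13 = 2*6 + 1, giving
(-1)^6 / 13 = 1/13 = 1/13.

1/13


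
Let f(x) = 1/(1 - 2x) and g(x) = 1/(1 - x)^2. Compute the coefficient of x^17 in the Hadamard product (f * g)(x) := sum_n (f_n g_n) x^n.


f has coefficients f_k = 2^k. For g = 1/(1 - x)^2 the coefficient is g_k = C(k + 1, 1) = k + 1. The Hadamard coefficient is (f * g)_k = 2^k * (k + 1).
For k = 17: 2^17 * 18 = 131072 * 18 = 2359296.

2359296


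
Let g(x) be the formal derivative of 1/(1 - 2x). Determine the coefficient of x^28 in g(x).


Differentiate termwise: d/dx sum_{k>=0} 2^k x^k = sum_{k>=1} k 2^k x^(k-1) = sum_{j>=0} (j+1) 2^(j+1) x^j.
Equivalently, d/dx [1/(1 - 2x)] = 2/(1 - 2x)^2.
For j = 28: 29 * 2^29 = 29 * 536870912 = 15569256448.

15569256448


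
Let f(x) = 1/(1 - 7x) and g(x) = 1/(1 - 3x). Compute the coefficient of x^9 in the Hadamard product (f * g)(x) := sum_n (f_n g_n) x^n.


f has coefficients f_k = 7^k and g has coefficients g_k = 3^k, so the Hadamard product has coefficient (f*g)_k = 7^k * 3^k = 21^k.
For k = 9: 21^9 = 794280046581.

794280046581


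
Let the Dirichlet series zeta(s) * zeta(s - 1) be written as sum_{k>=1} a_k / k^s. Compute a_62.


Convolution gives a_k = sum_{d | k} d * 1 = sum_{d | k} d = sigma(k), the sum of positive divisors of k.
For k = 62, the divisors are 1, 2, 31, 62, so
sigma(62) = 1 + 2 + 31 + 62 = 96.

96


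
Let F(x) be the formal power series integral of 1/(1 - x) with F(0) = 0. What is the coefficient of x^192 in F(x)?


1/(1 - x) = sum_{k>=0} x^k. Integrating termwise and using F(0) = 0 gives
F(x) = sum_{k>=0} x^(k+1) / (k+1) = sum_{m>=1} x^m / m = -ln(1 - x).
So the coefficient of x^192 is 1/192 = 1/192.

1/192


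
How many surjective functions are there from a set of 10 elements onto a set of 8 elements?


By inclusion-exclusion on which target elements are missed, the number of surjections from an n-set onto a k-set is
surj(n, k) = sum_{j=0}^{k} (-1)^j C(k, j) (k - j)^n.
Equivalently surj(n, k) = k! * S(n, k), where S(n, k) is the Stirling number of the second kind.
For n = 10, k = 8:
S(10, 8) = 750, so
surj = 8! * 750 = 40320 * 750 = 30240000.

30240000


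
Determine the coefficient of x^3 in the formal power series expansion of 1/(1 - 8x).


The geometric series identity gives 1/(1 - c x) = sum_{k>=0} c^k x^k, so the coefficient of x^k is c^k.
Here c = 8 and k = 3.
Computing: 8^3 = 512

512


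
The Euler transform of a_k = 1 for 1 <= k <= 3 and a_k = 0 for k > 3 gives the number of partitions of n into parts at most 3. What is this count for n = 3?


Partitions of 3 into parts at most 3:
Using generating function (1-x)^(-1)(1-x^2)^(-1)(1-x^3)^(-1),
the coefficient of x^3 = 3

3


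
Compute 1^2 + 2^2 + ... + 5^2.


This power sum has a closed form given by Faulhaber's formula
sum_{k=1}^{m} k^p = (1 / (p + 1)) * sum_{j=0}^{p} C(p + 1, j) B_j m^(p + 1 - j),
but for small m direct computation is fastest:
1 + 4 + 9 + 16 + 25 = 55.

55


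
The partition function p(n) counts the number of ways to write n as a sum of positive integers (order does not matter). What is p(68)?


Using the generating function prod_{k>=1} 1/(1-x^k), we compute p(68).
By dynamic programming over parts 1 through 68:
p(68) = 3087735

3087735


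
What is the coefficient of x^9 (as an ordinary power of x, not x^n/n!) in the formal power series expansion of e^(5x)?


The exponential series is e^y = sum_{k>=0} y^k / k!. Substituting y = 5x gives
e^(5x) = sum_{k>=0} 5^k x^k / k!.
So the coefficient of x^n is a^n/n! with a = 5, n = 9:
5^9 / 9! = 1953125/362880 = 390625/72576

390625/72576


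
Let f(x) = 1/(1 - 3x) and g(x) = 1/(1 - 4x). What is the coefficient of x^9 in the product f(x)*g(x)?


The coefficient of x^n in f*g is the Cauchy product: sum_{k=0}^{n} a^k * b^(n-k).
With a=3, b=4, n=9:
sum_{k=0}^{9} 3^k * 4^(9-k)
= 989527

989527


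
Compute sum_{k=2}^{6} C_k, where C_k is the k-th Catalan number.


C_2 through C_6: 2, 5, 14, 42, 132
Sum = 2 + 5 + 14 + 42 + 132
= 195

195


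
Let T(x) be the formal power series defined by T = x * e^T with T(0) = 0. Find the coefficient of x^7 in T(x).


Apply the Lagrange inversion formula: if T = x * phi(T) with phi(t) = e^t, then
[x^n] T = (1/n) [t^(n-1)] phi(t)^n = (1/n) [t^(n-1)] e^(n t) = (1/n) * n^(n-1) / (n-1)! = n^(n-1) / n!.
When c = 1 this is the Cayley count of rooted labeled trees on n vertices, divided by n!.
For n = 7: 7^6 / 7! = 117649/5040 = 16807/720.

16807/720


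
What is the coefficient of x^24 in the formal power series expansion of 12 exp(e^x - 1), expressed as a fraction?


exp(e^x - 1) is the exponential generating function for the Bell numbers Bell_k: exp(e^x - 1) = sum_{k>=0} Bell_k x^k / k!.
So the coefficient of x^24 in 12 exp(e^x - 1) is 12 Bell_24 / 24!.
Computing: Bell_24 = 445958869294805289 and 24! = 620448401733239439360000, giving
12 * 445958869294805289/620448401733239439360000 = 148652956431601763/17234677825923317760000.

148652956431601763/17234677825923317760000


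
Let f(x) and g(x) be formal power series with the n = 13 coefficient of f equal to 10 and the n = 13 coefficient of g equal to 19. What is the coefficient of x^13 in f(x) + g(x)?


Addition of formal power series is termwise.
The coefficient of x^13 in f + g = 10 + 19
= 29

29


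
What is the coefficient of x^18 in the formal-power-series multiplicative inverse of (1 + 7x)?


The inverse is 1/(1 + 7x). Apply the geometric identity 1/(1 - y) = sum_{k>=0} y^k with y = -7x:
1/(1 + 7x) = sum_{k>=0} (-7)^k x^k.
So the coefficient of x^18 is (-7)^18 = 1628413597910449.

1628413597910449


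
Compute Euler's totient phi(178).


phi(n) counts integers in [1, n] coprime to n. Using the multiplicative formula phi(n) = n * prod_{p | n} (1 - 1/p):
178 = 2 * 89, so
phi(178) = 178 * (1 - 1/2) * (1 - 1/89) = 88.

88


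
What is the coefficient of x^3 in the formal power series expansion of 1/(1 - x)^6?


The expansion 1/(1 - x)^r = sum_{k>=0} C(k + r - 1, r - 1) x^k follows from the multiset / negative-binomial theorem (or from repeated differentiation of the geometric series).
For r = 6 and k = 3:
C(8, 5) = 40320 / (120 * 6) = 56.

56


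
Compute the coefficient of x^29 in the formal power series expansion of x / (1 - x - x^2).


Let f(x) = sum_{k>=0} a_k x^k. Multiplying f(x) * (1 - x - x^2) = x and matching coefficients gives a_0 = 0, a_1 = 1, and a_k = a_{k-1} + a_{k-2} for k >= 2. These are the Fibonacci numbers F_k.
Iterating from F_0 = 0, F_1 = 1:
F_0=0, F_1=1, F_2=1, F_3=2, F_4=3, F_5=5, F_6=8, F_7=13, F_8=21, F_9=34, ...
F_29 = 514229.

514229


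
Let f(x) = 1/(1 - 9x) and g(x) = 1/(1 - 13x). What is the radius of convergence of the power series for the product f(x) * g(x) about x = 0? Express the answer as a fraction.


The radius of 1/(1 - 9x) is 1/9 (nearest singularity at x = 1/9), and the radius of 1/(1 - 13x) is 1/13.
The product f(x)*g(x) = 1/((1 - 9x)(1 - 13x)) has singularities at both 1/9 and 1/13, so its radius of convergence is the distance to the nearest one:
min(1/9, 1/13) = 1/13.

1/13


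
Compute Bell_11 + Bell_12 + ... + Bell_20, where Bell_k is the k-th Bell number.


Recall Bell_k counts set partitions of a k-set (with Bell_0 = 1 by convention).
Bell_11 through Bell_20: 678570, 4213597, 27644437, 190899322, 1382958545, 10480142147, 82864869804, 682076806159, 5832742205057, 51724158235372
Sum = 678570 + 4213597 + 27644437 + 190899322 + 1382958545 + 10480142147 + 82864869804 + 682076806159 + 5832742205057 + 51724158235372 = 58333928653010.

58333928653010


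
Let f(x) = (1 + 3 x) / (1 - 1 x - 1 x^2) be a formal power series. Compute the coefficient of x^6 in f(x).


Write f(x) = sum_{k>=0} a_k x^k. Multiplying both sides by 1 - 1 x - 1 x^2 gives
(1 - 1 x - 1 x^2) sum_{k>=0} a_k x^k = 1 + 3 x.
Matching coefficients:
 x^0: a_0 = 1
 x^1: a_1 - 1 a_0 = 3  =>  a_1 = 1*1 + 3 = 4
 x^k (k >= 2): a_k = 1 a_{k-1} + 1 a_{k-2}.
Iterating: a_2 = 5, a_3 = 9, a_4 = 14, a_5 = 23, a_6 = 37.
So the coefficient of x^6 is 37.

37


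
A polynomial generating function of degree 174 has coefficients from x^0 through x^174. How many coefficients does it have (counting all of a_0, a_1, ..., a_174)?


A polynomial of degree 174 takes the form a_0 + a_1 x + ... + a_174 x^174.
The number of coefficients is 174 + 1 = 175.

175


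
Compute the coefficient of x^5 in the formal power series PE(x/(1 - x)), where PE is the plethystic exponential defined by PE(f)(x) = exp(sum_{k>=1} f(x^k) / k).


For f(x) = x/(1 - x) we have
sum_{k>=1} f(x^k) / k = sum_{k>=1} (1/k) * x^k / (1 - x^k) = sum_{k, m >= 1} x^(k m) / k,
which after exponentiating simplifies to
PE(x/(1 - x)) = prod_{k>=1} 1 / (1 - x^k).
This is the generating function for the partition function p(n), so the coefficient of x^5 is p(5).
Computing p(5) by dynamic programming over parts 1, 2, ..., 5: p(5) = 7.

7


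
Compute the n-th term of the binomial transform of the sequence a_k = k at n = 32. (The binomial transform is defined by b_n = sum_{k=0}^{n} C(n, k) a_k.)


With a_k = k, b_n = sum_{k=0}^{n} C(n, k) k. Using k * C(n, k) = n * C(n-1, k-1) gives b_n = n * sum_{k>=1} C(n-1, k-1) = n * 2^(n-1).
For n = 32: 32 * 2^31 = 32 * 2147483648 = 68719476736.

68719476736


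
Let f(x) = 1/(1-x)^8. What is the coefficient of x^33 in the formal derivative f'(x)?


Differentiate: d/dx [ 1/(1-x)^r ] = r / (1-x)^(r+1).
Here r = 8, so f'(x) = 8 / (1-x)^9.
The expansion of 1/(1-x)^(r+1) has coefficient of x^n equal to C(n+r, r).
So the coefficient of x^33 in f'(x) is
8 * C(41, 8) = 8 * 95548245 = 764385960

764385960


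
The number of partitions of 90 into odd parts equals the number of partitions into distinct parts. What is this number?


Computing partitions of 90 into odd parts (1, 3, 5, ...):
Using the generating function prod_{k>=0} 1/(1-x^(2k+1)),
the count is 189586

189586


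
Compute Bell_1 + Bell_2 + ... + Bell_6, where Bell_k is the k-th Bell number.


Recall Bell_k counts set partitions of a k-set (with Bell_0 = 1 by convention).
Bell_1 through Bell_6: 1, 2, 5, 15, 52, 203
Sum = 1 + 2 + 5 + 15 + 52 + 203 = 278.

278


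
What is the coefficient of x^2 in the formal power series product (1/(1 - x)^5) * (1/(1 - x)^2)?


Combine the factors: (1/(1 - x)^5) * (1/(1 - x)^2) = 1/(1 - x)^7.
Then use 1/(1 - x)^r = sum_{k>=0} C(k + r - 1, r - 1) x^k with r = 7 and k = 2:
C(8, 6) = 28.

28


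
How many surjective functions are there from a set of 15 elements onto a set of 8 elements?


By inclusion-exclusion on which target elements are missed, the number of surjections from an n-set onto a k-set is
surj(n, k) = sum_{j=0}^{k} (-1)^j C(k, j) (k - j)^n.
Equivalently surj(n, k) = k! * S(n, k), where S(n, k) is the Stirling number of the second kind.
For n = 15, k = 8:
S(15, 8) = 216627840, so
surj = 8! * 216627840 = 40320 * 216627840 = 8734434508800.

8734434508800


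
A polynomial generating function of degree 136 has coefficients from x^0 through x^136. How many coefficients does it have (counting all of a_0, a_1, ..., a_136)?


A polynomial of degree 136 takes the form a_0 + a_1 x + ... + a_136 x^136.
The number of coefficients is 136 + 1 = 137.

137


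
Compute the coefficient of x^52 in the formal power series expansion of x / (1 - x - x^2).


Let f(x) = sum_{k>=0} a_k x^k. Multiplying f(x) * (1 - x - x^2) = x and matching coefficients gives a_0 = 0, a_1 = 1, and a_k = a_{k-1} + a_{k-2} for k >= 2. These are the Fibonacci numbers F_k.
Iterating from F_0 = 0, F_1 = 1:
F_0=0, F_1=1, F_2=1, F_3=2, F_4=3, F_5=5, F_6=8, F_7=13, F_8=21, F_9=34, ...
F_52 = 32951280099.

32951280099


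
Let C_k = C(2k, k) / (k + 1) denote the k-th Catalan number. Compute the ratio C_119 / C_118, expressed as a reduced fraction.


Using C_k = (2k)! / (k! (k+1)!), the ratio C_{k+1}/C_k simplifies to
C_{k+1}/C_k = [(2k+2)! / ((k+1)! (k+2)!)] * [k! (k+1)! / (2k)!]
 = (2k+2)(2k+1) / ((k+1)(k+2)) = 2(2k+1) / (k+2).
For k = 118: 2(2*118 + 1) / (118 + 2) = 474/120 = 79/20.

79/20


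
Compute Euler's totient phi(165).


phi(n) counts integers in [1, n] coprime to n. Using the multiplicative formula phi(n) = n * prod_{p | n} (1 - 1/p):
165 = 3 * 5 * 11, so
phi(165) = 165 * (1 - 1/3) * (1 - 1/5) * (1 - 1/11) = 80.

80


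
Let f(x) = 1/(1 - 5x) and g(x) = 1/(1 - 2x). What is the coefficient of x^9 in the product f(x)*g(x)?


The coefficient of x^n in f*g is the Cauchy product: sum_{k=0}^{n} a^k * b^(n-k).
With a=5, b=2, n=9:
sum_{k=0}^{9} 5^k * 2^(9-k)
= 3254867

3254867


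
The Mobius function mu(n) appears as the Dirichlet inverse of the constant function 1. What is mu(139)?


139 = 139 (all distinct primes).
mu(139) = (-1)^1 = -1

-1


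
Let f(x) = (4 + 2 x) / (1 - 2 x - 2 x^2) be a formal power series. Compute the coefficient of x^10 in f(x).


Write f(x) = sum_{k>=0} a_k x^k. Multiplying both sides by 1 - 2 x - 2 x^2 gives
(1 - 2 x - 2 x^2) sum_{k>=0} a_k x^k = 4 + 2 x.
Matching coefficients:
 x^0: a_0 = 4
 x^1: a_1 - 2 a_0 = 2  =>  a_1 = 2*4 + 2 = 10
 x^k (k >= 2): a_k = 2 a_{k-1} + 2 a_{k-2}.
Iterating: a_2 = 28, a_3 = 76, a_4 = 208, a_5 = 568, a_6 = 1552, a_7 = 4240, a_8 = 11584, a_9 = 31648, a_10 = 86464.
So the coefficient of x^10 is 86464.

86464


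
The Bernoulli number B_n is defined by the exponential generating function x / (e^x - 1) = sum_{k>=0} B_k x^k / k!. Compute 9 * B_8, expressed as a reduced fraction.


Bernoulli numbers can also be computed recursively via B_0 = 1 and sum_{j=0}^{m} C(m+1, j) B_j = 0 for m >= 1. Odd-index Bernoulli numbers vanish for k >= 3.
Computing B_8 = -1/30, so 9 * B_8 = 9 * -1/30 = -3/10.

-3/10


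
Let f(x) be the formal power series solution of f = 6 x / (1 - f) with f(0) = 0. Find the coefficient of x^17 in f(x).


Apply Lagrange inversion: f = 6 x * phi(f) with phi(t) = 1/(1 - t), so
[x^n] f = 6^n * (1/n) [t^(n-1)] phi(t)^n = 6^n * (1/n) [t^(n-1)] (1 - t)^(-n) = 6^n * (1/n) C(2n - 2, n - 1) = 6^n * C_{n-1}.
For n = 17: C_16 = C(32, 16) / 17 = 601080390/17 = 35357670.
With the 6^17 = 16926659444736 factor, the coefficient is 16926659444736 * 35357670 = 598487238849358725120.

598487238849358725120


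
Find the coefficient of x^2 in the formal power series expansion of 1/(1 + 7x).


Write 1/(1 + c x) = 1/(1 - (-c) x) and apply the geometric-series identity
1/(1 - y) = sum_{k>=0} y^k to get 1/(1 + c x) = sum_{k>=0} (-c)^k x^k.
So the coefficient of x^k is (-c)^k = (-1)^k * c^k.
Here c = 7 and k = 2:
(-7)^2 = 1 * 49 = 49

49


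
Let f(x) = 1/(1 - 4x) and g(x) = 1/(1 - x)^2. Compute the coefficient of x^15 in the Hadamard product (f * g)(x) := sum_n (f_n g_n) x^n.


f has coefficients f_k = 4^k. For g = 1/(1 - x)^2 the coefficient is g_k = C(k + 1, 1) = k + 1. The Hadamard coefficient is (f * g)_k = 4^k * (k + 1).
For k = 15: 4^15 * 16 = 1073741824 * 16 = 17179869184.

17179869184


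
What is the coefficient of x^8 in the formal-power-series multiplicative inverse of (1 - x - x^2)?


Let the inverse be f(x) = sum_{k>=0} a_k x^k. From f(x) * (1 - x - x^2) = 1 and matching coefficients:
 x^0: a_0 = 1.
 x^1: a_1 - a_0 = 0, so a_1 = 1.
 x^k (k >= 2): a_k - a_{k-1} - a_{k-2} = 0, i.e. a_k = a_{k-1} + a_{k-2}.
This is the Fibonacci-type recurrence shifted so that a_0 = a_1 = 1.
Iterating: a_0=1, a_1=1, a_2=2, a_3=3, a_4=5, a_5=8, a_6=13, a_7=21, a_8=34
a_8 = 34.

34


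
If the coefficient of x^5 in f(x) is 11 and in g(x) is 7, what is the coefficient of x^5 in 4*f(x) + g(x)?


Scalar multiplication scales coefficients: 4 * 11 = 44.
Then add the g coefficient: 44 + 7
= 51

51


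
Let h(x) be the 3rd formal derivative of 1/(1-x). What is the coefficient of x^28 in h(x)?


Differentiating 3 times: d^3/dx^3 [1/(1-x)] = 3!/(1-x)^4.
The expansion 1/(1-x)^4 = sum_{k>=0} C(k+3, 3) x^k, so the coefficient of x^n in 3!/(1-x)^4 is 3! * C(n+3, 3).
For n = 28: 6 * C(31, 3) = 6 * 4495 = 26970

26970


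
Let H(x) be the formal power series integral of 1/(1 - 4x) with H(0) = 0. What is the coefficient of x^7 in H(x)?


1/(1 - 4x) = sum_{k>=0} 4^k x^k. Integrating termwise with H(0) = 0:
H(x) = sum_{k>=0} 4^k x^(k+1) / (k+1) = sum_{m>=1} 4^(m-1) x^m / m.
For m = 7: 4^6/7 = 4096/7 = 4096/7.

4096/7


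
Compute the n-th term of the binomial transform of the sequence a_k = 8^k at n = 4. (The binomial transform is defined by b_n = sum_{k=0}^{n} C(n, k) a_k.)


With a_k = 8^k, b_n = sum_{k=0}^{n} C(n, k) 8^k = (1 + 8)^n by the binomial theorem.
For n = 4: (1 + 8)^4 = 9^4 = 6561.

6561


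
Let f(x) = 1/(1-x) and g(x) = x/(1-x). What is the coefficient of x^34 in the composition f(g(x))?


First simplify the composition: f(g(x)) = 1/(1 - x/(1-x)) = (1-x)/((1-x) - x) = (1-x)/(1-2x).
Now extract the coefficient. Write (1-x)/(1-2x) = 1/(1-2x) - x/(1-2x).
The coefficient of x^n in 1/(1-2x) is 2^n, and in x/(1-2x) is 2^(n-1) (for n >= 1).
So the coefficient of x^34 is 2^34 - 2^33 = 17179869184 - 8589934592 = 8589934592.

8589934592


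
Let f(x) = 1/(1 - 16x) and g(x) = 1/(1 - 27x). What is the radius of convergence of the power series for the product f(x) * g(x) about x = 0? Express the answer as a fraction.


The radius of 1/(1 - 16x) is 1/16 (nearest singularity at x = 1/16), and the radius of 1/(1 - 27x) is 1/27.
The product f(x)*g(x) = 1/((1 - 16x)(1 - 27x)) has singularities at both 1/16 and 1/27, so its radius of convergence is the distance to the nearest one:
min(1/16, 1/27) = 1/27.

1/27


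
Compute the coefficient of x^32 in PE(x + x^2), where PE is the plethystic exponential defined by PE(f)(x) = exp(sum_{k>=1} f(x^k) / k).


With f(x) = x + x^2, the exponent is sum_{k>=1} (x^k + x^(2k)) / k = -ln(1 - x) - ln(1 - x^2). Exponentiating:
PE(x + x^2) = 1 / ((1 - x)(1 - x^2)).
This is the generating function for partitions of n into parts of size 1 or 2. The number of 2's can be any j in 0..16, and the rest are 1's, so
[x^32] = floor(32/2) + 1 = 17.

17


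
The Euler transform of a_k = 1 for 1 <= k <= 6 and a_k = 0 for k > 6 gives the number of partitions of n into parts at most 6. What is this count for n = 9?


Partitions of 9 into parts at most 6:
Using generating function (1-x)^(-1)(1-x^2)^(-1)...(1-x^6)^(-1),
the coefficient of x^9 = 26

26


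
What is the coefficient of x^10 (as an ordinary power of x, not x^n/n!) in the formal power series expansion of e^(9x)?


The exponential series is e^y = sum_{k>=0} y^k / k!. Substituting y = 9x gives
e^(9x) = sum_{k>=0} 9^k x^k / k!.
So the coefficient of x^n is a^n/n! with a = 9, n = 10:
9^10 / 10! = 3486784401/3628800 = 43046721/44800

43046721/44800


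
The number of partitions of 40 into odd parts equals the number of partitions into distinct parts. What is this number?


Computing partitions of 40 into odd parts (1, 3, 5, ...):
Using the generating function prod_{k>=0} 1/(1-x^(2k+1)),
the count is 1113

1113


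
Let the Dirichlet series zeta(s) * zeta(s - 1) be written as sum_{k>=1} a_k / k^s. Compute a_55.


Convolution gives a_k = sum_{d | k} d * 1 = sum_{d | k} d = sigma(k), the sum of positive divisors of k.
For k = 55, the divisors are 1, 5, 11, 55, so
sigma(55) = 1 + 5 + 11 + 55 = 72.

72
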